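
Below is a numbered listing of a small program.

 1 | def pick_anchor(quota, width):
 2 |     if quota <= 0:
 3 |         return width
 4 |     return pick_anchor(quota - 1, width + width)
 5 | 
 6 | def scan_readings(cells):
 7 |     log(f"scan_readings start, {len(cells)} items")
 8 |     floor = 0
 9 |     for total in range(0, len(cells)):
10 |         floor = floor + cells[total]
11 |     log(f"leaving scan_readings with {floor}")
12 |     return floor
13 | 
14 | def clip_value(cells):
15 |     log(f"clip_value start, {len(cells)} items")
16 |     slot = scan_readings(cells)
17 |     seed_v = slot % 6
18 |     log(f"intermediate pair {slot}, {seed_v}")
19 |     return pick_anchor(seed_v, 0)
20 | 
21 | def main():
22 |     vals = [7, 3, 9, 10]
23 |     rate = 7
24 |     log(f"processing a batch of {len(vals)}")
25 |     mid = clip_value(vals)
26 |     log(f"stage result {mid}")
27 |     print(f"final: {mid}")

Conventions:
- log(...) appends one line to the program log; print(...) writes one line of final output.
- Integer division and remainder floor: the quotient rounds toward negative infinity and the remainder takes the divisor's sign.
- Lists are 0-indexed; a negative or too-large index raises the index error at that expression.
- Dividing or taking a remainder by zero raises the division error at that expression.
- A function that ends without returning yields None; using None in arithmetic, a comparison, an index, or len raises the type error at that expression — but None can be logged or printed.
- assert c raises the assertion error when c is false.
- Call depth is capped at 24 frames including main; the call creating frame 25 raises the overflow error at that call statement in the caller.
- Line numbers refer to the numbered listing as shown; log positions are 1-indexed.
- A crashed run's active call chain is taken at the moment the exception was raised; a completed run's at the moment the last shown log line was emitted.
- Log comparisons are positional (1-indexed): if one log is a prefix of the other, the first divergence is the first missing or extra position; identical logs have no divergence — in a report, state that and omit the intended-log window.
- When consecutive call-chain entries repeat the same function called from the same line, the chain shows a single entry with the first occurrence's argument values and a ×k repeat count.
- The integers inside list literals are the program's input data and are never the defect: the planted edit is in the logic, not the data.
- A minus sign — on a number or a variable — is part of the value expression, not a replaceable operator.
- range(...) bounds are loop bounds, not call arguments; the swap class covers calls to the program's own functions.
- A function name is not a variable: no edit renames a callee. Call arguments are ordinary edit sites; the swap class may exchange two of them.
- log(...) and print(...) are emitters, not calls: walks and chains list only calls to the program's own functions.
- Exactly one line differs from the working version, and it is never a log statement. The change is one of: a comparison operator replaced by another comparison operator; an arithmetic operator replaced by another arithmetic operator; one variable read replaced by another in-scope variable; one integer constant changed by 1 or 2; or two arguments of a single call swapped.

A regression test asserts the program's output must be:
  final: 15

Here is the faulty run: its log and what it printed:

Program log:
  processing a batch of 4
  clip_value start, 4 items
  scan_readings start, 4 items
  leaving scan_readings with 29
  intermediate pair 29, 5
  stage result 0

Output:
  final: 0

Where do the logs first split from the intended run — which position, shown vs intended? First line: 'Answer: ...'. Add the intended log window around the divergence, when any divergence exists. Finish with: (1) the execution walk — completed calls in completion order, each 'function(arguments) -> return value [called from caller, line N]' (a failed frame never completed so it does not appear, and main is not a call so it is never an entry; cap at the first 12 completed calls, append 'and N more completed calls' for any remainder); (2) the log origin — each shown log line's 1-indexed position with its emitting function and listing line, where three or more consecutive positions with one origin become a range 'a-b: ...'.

Answer: position 6 — shown 'stage result 0', intended 'stage result 15'.
Intended log window:
  4: leaving scan_readings with 29
  5: intermediate pair 29, 5
  6: stage result 15
Execution walk:
  scan_readings([7, 3, 9, 10]) -> 29  [called from clip_value, line 16]
  pick_anchor(0, 0) -> 0  [called from pick_anchor, line 4]
  pick_anchor(1, 0) -> 0  [called from pick_anchor, line 4]
  pick_anchor(2, 0) -> 0  [called from pick_anchor, line 4]
  pick_anchor(3, 0) -> 0  [called from pick_anchor, line 4]
  pick_anchor(4, 0) -> 0  [called from pick_anchor, line 4]
  pick_anchor(5, 0) -> 0  [called from clip_value, line 19]
  clip_value([7, 3, 9, 10]) -> 0  [called from main, line 25]
Origin of each log line:
  1: emitted by main (line 24)
  2: emitted by clip_value (line 15)
  3: emitted by scan_readings (line 7)
  4: emitted by scan_readings (line 11)
  5: emitted by clip_value (line 18)
  6: emitted by main (line 26)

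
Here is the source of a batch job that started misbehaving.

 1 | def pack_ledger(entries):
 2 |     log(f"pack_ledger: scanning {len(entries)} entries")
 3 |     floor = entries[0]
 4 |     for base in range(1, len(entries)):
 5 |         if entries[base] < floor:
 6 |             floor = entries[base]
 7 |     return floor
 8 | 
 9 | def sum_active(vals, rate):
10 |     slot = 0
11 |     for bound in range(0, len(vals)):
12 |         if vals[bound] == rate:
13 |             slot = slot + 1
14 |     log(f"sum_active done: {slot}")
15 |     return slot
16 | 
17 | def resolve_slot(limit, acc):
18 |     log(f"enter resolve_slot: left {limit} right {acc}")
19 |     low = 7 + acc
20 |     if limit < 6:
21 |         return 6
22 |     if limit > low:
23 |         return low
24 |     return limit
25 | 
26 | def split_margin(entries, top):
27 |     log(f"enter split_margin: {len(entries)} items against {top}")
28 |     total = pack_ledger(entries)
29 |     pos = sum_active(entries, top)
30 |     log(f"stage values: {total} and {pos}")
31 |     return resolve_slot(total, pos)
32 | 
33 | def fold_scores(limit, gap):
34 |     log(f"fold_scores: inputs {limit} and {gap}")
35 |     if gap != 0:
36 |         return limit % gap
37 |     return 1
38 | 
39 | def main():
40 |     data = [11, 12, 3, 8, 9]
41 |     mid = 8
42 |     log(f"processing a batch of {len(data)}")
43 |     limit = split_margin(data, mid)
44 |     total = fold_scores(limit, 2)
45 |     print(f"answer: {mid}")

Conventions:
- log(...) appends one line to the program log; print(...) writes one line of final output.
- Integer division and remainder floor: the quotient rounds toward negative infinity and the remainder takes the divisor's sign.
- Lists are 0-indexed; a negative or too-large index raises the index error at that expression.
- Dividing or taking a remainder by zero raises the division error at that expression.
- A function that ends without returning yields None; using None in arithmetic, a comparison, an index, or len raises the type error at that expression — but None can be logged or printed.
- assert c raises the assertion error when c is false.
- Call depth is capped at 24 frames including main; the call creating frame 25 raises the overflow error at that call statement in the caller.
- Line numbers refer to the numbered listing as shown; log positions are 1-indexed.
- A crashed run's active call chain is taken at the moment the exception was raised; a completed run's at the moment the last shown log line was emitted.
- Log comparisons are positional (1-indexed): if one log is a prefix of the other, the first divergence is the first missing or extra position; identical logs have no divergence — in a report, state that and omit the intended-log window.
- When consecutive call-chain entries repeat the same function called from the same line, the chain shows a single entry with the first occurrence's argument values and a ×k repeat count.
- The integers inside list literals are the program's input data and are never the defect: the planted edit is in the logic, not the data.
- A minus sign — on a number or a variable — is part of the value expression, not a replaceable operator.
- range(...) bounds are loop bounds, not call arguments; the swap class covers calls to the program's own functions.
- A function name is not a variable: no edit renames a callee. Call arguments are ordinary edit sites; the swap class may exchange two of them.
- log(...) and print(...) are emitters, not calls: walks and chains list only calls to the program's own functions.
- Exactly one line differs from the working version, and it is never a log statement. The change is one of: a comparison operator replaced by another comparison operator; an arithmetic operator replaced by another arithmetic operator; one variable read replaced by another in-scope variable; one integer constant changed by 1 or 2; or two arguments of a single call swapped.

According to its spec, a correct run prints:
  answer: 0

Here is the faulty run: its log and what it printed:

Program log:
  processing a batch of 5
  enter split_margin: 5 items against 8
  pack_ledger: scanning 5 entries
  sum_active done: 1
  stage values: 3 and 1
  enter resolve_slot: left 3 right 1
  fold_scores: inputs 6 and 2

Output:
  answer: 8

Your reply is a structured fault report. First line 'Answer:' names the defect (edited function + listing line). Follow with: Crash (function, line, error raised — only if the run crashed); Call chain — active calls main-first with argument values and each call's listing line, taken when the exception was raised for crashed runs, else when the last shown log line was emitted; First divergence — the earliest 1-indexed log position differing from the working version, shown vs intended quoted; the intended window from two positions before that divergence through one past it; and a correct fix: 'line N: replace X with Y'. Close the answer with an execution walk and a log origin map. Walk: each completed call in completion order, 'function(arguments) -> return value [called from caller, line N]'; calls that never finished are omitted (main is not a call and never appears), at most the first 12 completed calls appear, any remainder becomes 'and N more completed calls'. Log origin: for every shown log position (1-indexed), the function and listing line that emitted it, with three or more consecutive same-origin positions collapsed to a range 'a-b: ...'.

Answer: the defect is in main at line 45.
Core observation: Log streams are identical — the defect surfaces only in the printed output.
Call chain: main -> fold_scores(6, 2) (called at line 44).
First divergence: none — the logs agree in full.
Execution walk:
  pack_ledger([11, 12, 3, 8, 9]) -> 3  [called from split_margin, line 28]
  sum_active([11, 12, 3, 8, 9], 8) -> 1  [called from split_margin, line 29]
  resolve_slot(3, 1) -> 6  [called from split_margin, line 31]
  split_margin([11, 12, 3, 8, 9], 8) -> 6  [called from main, line 43]
  fold_scores(6, 2) -> 0  [called from main, line 44]
Log origins:
  1 — main, line 42
  2 — split_margin, line 27
  3 — pack_ledger, line 2
  4 — sum_active, line 14
  5 — split_margin, line 30
  6 — resolve_slot, line 18
  7 — fold_scores, line 34
A correct fix: line 45: replace `mid` with `total`.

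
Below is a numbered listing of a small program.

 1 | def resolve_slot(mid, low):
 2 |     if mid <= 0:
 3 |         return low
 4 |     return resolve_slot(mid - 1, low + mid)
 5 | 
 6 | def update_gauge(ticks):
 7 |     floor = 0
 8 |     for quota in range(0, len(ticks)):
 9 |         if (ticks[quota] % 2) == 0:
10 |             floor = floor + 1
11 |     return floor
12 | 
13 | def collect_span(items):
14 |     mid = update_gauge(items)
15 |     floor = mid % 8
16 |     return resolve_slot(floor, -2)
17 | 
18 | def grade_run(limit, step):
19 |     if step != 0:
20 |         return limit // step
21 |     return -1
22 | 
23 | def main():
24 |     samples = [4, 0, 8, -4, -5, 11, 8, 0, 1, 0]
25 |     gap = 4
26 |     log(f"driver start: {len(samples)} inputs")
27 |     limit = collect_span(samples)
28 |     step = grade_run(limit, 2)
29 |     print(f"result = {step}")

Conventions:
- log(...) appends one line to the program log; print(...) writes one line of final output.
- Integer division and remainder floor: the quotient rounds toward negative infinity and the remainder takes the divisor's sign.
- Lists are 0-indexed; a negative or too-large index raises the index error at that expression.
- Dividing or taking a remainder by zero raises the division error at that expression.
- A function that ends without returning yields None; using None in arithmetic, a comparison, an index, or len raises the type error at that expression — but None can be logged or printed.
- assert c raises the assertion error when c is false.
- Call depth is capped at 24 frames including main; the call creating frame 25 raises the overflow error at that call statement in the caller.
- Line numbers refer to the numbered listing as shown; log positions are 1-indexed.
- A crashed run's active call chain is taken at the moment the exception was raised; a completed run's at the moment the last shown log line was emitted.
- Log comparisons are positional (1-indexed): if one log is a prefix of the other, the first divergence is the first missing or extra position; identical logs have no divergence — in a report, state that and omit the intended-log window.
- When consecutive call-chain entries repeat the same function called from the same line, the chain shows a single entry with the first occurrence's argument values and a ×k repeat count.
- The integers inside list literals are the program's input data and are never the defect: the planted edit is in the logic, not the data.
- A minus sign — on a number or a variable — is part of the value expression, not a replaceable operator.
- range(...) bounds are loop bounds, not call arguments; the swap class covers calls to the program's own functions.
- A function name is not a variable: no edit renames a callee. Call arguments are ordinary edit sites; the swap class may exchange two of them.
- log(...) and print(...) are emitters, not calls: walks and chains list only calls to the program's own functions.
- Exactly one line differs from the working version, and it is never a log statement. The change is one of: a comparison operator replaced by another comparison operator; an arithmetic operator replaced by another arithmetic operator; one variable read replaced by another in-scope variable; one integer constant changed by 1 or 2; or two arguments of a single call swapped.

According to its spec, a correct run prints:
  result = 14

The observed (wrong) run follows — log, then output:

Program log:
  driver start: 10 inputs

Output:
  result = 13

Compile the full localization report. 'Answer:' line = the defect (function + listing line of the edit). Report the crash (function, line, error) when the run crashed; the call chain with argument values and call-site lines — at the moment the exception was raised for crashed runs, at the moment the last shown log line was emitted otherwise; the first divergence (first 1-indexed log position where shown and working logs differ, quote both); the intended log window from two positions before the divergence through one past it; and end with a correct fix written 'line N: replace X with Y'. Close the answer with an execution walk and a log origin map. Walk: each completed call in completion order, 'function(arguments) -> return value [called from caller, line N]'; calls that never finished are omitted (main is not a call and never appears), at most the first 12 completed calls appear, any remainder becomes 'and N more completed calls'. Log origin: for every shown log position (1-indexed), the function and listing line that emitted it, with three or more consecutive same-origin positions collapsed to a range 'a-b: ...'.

Answer: the defect is in collect_span at line 16.
Key fact: The logs agree in full; only the final output differs.
Call chain: main.
First divergence: there is none — every log position agrees.
Execution walk:
  update_gauge([4, 0, 8, -4, -5, 11, 8, 0, 1, 0]) -> 7  [called from collect_span, line 14]
  resolve_slot(0, 26) -> 26  [called from resolve_slot, line 4]
  resolve_slot(1, 25) -> 26  [called from resolve_slot, line 4]
  resolve_slot(2, 23) -> 26  [called from resolve_slot, line 4]
  resolve_slot(3, 20) -> 26  [called from resolve_slot, line 4]
  resolve_slot(4, 16) -> 26  [called from resolve_slot, line 4]
  resolve_slot(5, 11) -> 26  [called from resolve_slot, line 4]
  resolve_slot(6, 5) -> 26  [called from resolve_slot, line 4]
  resolve_slot(7, -2) -> 26  [called from collect_span, line 16]
  collect_span([4, 0, 8, -4, -5, 11, 8, 0, 1, 0]) -> 26  [called from main, line 27]
  grade_run(26, 2) -> 13  [called from main, line 28]
Log origins:
  1: emitted by main (line 26)
A correct fix: line 16: replace `-2` with `0`.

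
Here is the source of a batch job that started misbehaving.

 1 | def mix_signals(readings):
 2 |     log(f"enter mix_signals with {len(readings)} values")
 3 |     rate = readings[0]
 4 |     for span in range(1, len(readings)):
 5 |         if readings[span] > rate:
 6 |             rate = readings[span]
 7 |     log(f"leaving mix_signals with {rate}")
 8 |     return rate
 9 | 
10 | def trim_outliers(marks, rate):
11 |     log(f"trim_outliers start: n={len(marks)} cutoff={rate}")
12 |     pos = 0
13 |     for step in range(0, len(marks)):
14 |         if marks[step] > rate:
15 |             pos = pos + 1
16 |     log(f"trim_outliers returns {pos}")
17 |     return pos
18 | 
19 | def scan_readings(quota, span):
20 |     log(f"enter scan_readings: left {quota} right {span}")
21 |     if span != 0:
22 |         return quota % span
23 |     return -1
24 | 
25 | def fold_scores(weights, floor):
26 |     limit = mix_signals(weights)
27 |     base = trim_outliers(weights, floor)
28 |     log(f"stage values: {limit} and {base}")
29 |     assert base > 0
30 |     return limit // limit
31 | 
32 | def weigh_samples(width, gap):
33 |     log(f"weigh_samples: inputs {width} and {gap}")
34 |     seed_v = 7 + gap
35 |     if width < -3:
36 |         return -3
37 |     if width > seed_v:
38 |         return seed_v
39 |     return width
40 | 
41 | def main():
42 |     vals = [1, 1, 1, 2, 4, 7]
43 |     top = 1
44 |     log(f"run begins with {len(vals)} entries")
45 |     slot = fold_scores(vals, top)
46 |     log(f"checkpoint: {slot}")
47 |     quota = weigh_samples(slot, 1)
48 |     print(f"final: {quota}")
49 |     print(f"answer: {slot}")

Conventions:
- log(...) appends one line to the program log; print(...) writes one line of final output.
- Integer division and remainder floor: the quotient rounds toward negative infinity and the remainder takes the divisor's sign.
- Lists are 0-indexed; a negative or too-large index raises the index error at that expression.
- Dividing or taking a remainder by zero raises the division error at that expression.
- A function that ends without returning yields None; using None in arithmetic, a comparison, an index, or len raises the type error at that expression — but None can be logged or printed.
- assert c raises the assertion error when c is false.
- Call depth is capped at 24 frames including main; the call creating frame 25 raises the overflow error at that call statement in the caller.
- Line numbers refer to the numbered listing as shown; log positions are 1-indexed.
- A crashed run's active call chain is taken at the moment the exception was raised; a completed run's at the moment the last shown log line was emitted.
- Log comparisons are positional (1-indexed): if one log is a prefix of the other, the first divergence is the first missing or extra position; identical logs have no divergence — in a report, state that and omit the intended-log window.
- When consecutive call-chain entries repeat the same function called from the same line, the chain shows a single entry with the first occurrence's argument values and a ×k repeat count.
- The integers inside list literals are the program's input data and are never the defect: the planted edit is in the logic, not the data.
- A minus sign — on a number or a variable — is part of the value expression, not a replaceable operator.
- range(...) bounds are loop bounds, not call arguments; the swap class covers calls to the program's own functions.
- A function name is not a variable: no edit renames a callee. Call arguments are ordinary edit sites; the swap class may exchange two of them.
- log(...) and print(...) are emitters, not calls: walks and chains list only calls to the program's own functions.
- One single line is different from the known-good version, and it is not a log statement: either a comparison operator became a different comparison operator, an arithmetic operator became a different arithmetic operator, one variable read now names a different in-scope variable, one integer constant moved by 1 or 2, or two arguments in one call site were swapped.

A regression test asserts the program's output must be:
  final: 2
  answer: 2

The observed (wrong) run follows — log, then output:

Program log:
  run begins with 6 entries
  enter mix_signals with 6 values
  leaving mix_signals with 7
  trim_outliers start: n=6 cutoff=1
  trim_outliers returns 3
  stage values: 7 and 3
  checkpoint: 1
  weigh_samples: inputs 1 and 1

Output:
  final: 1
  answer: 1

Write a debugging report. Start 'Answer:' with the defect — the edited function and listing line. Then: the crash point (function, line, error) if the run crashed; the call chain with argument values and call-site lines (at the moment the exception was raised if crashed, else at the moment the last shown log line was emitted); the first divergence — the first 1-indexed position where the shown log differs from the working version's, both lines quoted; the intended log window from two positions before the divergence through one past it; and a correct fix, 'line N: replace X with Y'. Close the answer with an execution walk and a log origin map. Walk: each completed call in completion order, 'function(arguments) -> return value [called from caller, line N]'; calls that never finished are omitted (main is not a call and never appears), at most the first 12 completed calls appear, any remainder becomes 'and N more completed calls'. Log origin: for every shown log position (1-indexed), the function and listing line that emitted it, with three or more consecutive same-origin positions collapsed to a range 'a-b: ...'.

Answer: the defect is in fold_scores at line 30.
Core observation: Log line 7 is where behavior first shows: 'checkpoint: 1' appears instead of 'checkpoint: 2'.
Call chain: main -> weigh_samples(1, 1) (called at line 47).
First divergence: position 7 — the shown line 'checkpoint: 1' should read 'checkpoint: 2'.
Intended log window:
  5: trim_outliers returns 3
  6: stage values: 7 and 3
  7: checkpoint: 2
  8: weigh_samples: inputs 2 and 1
Execution walk:
  mix_signals([1, 1, 1, 2, 4, 7]) -> 7  [called from fold_scores, line 26]
  trim_outliers([1, 1, 1, 2, 4, 7], 1) -> 3  [called from fold_scores, line 27]
  fold_scores([1, 1, 1, 2, 4, 7], 1) -> 1  [called from main, line 45]
  weigh_samples(1, 1) -> 1  [called from main, line 47]
Log origins:
  1: emitted by main (line 44)
  2: emitted by mix_signals (line 2)
  3: emitted by mix_signals (line 7)
  4: emitted by trim_outliers (line 11)
  5: emitted by trim_outliers (line 16)
  6: emitted by fold_scores (line 28)
  7: emitted by main (line 46)
  8: emitted by weigh_samples (line 33)
A correct fix: line 30: replace `limit // limit` with `limit // base`.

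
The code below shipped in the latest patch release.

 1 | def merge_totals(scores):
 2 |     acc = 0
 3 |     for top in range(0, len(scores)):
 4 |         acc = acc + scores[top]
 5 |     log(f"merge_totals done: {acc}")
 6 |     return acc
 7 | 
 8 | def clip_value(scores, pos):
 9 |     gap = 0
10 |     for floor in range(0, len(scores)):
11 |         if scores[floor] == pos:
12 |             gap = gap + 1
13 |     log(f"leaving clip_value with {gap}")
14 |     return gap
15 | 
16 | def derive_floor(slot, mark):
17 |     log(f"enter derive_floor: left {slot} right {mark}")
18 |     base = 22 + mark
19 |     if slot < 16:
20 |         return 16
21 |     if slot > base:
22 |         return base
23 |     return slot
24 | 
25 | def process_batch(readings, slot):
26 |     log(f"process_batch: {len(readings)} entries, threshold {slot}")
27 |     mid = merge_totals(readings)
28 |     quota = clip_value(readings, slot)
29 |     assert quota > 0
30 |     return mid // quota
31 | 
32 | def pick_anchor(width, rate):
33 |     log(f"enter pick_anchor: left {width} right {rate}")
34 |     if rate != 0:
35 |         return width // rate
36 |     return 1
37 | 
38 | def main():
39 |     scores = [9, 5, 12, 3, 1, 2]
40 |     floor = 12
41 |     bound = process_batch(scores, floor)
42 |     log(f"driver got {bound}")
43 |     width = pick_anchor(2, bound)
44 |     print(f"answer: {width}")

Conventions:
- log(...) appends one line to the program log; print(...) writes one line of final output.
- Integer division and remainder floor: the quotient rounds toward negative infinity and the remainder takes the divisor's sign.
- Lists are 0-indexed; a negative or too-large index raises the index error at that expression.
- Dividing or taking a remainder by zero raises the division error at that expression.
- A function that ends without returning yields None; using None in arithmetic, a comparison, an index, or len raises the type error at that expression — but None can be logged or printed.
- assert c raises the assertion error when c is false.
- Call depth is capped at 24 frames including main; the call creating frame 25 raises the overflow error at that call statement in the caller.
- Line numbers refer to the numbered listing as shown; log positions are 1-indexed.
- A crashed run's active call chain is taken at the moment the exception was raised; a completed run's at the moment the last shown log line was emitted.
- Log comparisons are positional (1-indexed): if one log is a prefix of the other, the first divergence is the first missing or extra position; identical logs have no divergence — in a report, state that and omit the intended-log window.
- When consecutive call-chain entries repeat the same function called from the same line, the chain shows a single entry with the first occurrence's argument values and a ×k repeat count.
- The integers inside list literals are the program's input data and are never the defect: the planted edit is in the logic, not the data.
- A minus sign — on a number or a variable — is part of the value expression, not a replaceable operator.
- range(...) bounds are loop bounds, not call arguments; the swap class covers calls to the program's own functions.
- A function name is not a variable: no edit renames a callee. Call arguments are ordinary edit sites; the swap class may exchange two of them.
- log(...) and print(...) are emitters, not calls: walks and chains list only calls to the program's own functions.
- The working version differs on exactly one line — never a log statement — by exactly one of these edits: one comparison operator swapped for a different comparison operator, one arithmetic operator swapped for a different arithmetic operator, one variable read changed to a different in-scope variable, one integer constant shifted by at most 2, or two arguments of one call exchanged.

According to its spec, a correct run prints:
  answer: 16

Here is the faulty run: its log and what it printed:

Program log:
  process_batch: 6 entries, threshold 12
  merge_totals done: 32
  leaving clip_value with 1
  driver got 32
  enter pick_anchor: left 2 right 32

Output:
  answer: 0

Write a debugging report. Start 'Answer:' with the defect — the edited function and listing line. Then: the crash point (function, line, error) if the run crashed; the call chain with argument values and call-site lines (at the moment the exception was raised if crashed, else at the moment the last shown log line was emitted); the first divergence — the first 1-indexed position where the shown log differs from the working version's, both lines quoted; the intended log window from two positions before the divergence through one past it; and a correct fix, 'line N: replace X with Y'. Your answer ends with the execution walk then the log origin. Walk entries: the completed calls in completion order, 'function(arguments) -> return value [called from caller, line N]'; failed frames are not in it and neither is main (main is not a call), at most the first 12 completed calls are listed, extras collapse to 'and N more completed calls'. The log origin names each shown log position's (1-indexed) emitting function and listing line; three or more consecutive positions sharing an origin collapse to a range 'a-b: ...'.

Answer: the defect is in main at line 43.
Core observation: The log first diverges at position 5: the faulty run prints 'enter pick_anchor: left 2 right 32' where the working version prints 'enter pick_anchor: left 32 right 2'.
Call chain: main -> pick_anchor(2, 32) (called at line 43).
First divergence: position 5; shown 'enter pick_anchor: left 2 right 32' vs intended 'enter pick_anchor: left 32 right 2'.
Intended log window:
  3: leaving clip_value with 1
  4: driver got 32
  5: enter pick_anchor: left 32 right 2
Execution walk:
  merge_totals([9, 5, 12, 3, 1, 2]) -> 32  [called from process_batch, line 27]
  clip_value([9, 5, 12, 3, 1, 2], 12) -> 1  [called from process_batch, line 28]
  process_batch([9, 5, 12, 3, 1, 2], 12) -> 32  [called from main, line 41]
  pick_anchor(2, 32) -> 0  [called from main, line 43]
Origin of each log line:
  1 — process_batch, line 26
  2 — merge_totals, line 5
  3 — clip_value, line 13
  4 — main, line 42
  5 — pick_anchor, line 33
A correct fix: line 43: replace `pick_anchor(2, bound)` with `pick_anchor(bound, 2)`.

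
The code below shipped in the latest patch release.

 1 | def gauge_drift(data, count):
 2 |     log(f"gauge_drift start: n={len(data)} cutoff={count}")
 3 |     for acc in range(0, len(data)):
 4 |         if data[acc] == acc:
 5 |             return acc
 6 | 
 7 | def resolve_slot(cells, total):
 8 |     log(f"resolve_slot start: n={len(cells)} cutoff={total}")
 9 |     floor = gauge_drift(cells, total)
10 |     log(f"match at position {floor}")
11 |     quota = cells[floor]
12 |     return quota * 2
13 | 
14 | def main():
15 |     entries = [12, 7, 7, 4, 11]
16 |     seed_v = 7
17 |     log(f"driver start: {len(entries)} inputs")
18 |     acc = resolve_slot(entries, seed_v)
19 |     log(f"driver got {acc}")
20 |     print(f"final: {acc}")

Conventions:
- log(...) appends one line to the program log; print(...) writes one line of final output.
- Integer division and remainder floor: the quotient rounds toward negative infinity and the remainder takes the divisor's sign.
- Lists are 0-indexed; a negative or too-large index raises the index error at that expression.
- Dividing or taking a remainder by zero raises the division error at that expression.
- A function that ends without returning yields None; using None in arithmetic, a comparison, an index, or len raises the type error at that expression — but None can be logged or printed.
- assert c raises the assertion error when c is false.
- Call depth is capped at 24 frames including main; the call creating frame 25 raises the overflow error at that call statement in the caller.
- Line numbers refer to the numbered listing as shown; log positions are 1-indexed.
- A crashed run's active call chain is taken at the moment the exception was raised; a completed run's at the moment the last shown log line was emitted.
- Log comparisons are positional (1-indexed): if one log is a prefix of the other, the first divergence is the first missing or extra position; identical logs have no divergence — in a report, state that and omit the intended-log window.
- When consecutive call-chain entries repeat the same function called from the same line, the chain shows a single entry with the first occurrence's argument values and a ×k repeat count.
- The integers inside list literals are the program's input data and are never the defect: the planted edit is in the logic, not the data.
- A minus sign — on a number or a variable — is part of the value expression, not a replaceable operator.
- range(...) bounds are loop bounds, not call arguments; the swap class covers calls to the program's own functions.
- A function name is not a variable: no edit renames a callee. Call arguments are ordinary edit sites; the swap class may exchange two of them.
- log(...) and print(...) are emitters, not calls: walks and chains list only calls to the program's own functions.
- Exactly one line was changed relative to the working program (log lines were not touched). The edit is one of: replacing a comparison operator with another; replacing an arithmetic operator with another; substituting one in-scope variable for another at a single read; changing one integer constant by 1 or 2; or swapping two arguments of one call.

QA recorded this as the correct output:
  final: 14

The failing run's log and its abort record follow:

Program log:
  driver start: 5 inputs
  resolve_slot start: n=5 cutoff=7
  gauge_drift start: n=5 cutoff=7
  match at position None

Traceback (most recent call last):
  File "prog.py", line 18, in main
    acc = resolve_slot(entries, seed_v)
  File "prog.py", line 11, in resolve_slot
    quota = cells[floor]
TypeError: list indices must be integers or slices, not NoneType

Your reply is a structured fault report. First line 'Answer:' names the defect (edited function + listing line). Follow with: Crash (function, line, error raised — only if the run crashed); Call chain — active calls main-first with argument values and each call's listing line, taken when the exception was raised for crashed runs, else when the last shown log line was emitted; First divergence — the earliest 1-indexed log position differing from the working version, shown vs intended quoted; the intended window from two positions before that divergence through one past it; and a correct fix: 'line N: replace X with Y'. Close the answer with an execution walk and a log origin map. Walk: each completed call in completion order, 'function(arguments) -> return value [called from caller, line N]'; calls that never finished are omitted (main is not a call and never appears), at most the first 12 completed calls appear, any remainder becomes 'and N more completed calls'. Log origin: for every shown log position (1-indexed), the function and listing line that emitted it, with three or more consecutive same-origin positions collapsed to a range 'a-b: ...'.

Answer: the defect is in gauge_drift at line 4.
Key observation: Everything matches until log position 4, which reads 'match at position None' in place of 'match at position 1'.
Crash: resolve_slot, line 11, TypeError.
Call chain: main -> resolve_slot([12, 7, 7, 4, 11], 7) (called at line 18).
First divergence: position 4 — the shown line 'match at position None' should read 'match at position 1'.
Intended log window:
  2: resolve_slot start: n=5 cutoff=7
  3: gauge_drift start: n=5 cutoff=7
  4: match at position 1
  5: driver got 14
Execution walk:
  gauge_drift([12, 7, 7, 4, 11], 7) -> None  [called from resolve_slot, line 9]
Log origins:
  1 — main, line 17
  2 — resolve_slot, line 8
  3 — gauge_drift, line 2
  4 — resolve_slot, line 10
A correct fix: line 4: replace `data[acc] == acc` with `data[acc] == count`.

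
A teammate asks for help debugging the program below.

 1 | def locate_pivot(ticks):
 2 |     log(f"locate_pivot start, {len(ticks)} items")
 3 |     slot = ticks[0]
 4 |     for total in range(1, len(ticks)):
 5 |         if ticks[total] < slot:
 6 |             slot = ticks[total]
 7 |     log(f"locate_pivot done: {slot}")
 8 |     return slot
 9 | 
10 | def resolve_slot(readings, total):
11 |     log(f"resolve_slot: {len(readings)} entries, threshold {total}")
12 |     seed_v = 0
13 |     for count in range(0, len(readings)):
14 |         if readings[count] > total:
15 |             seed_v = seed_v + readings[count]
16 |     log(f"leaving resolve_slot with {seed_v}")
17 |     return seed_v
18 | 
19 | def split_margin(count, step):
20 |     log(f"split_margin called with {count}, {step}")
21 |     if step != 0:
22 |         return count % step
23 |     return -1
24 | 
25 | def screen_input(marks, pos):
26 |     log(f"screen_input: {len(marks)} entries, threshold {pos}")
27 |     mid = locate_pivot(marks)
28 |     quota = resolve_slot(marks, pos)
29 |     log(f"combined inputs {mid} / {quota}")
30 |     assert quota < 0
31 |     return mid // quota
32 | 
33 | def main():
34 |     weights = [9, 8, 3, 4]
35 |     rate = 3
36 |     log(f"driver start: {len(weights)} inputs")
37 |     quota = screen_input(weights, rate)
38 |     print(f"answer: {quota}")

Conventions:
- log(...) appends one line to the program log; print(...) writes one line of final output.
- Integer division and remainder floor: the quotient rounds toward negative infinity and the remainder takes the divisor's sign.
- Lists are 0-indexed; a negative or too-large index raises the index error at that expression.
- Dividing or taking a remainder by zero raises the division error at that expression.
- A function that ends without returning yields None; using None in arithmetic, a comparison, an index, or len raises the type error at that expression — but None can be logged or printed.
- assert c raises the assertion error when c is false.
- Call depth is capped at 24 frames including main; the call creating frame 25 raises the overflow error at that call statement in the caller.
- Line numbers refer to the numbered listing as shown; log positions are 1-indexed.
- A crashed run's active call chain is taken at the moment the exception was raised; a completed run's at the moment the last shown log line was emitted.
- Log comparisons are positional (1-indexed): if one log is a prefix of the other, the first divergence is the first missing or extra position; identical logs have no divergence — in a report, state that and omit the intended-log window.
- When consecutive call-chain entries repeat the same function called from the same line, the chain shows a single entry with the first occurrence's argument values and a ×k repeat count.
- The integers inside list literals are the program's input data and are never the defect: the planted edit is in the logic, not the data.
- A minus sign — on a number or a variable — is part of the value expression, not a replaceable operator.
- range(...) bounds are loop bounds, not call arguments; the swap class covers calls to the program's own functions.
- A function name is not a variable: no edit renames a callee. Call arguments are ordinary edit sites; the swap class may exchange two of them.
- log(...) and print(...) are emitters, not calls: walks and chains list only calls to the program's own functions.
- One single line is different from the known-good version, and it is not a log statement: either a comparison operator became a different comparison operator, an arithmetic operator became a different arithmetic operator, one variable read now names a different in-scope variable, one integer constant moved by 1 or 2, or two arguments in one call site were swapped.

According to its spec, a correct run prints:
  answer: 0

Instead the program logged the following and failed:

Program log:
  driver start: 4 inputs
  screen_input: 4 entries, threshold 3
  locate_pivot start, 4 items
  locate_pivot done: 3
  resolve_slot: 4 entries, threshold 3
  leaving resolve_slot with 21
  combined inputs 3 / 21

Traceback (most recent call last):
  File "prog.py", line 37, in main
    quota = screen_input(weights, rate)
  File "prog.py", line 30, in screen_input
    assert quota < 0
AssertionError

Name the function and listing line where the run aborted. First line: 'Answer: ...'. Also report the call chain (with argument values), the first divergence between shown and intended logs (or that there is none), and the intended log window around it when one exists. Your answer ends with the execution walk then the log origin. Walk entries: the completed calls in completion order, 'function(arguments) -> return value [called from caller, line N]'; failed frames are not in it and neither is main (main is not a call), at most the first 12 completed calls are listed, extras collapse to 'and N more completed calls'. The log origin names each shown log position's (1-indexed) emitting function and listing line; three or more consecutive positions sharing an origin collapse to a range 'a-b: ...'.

Answer: the error was raised in screen_input, line 30.
Key fact: No log line differs; the crash is the first visible symptom.
Call chain: main -> screen_input([9, 8, 3, 4], 3) (called at line 37).
First divergence: there is none — every log position agrees.
Execution walk:
  locate_pivot([9, 8, 3, 4]) -> 3  [called from screen_input, line 27]
  resolve_slot([9, 8, 3, 4], 3) -> 21  [called from screen_input, line 28]
Log origins:
  1: from main, line 36
  2: from screen_input, line 26
  3: from locate_pivot, line 2
  4: from locate_pivot, line 7
  5: from resolve_slot, line 11
  6: from resolve_slot, line 16
  7: from screen_input, line 29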